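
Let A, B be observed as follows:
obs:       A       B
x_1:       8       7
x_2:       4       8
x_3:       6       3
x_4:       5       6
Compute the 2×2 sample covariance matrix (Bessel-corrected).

Step 1 — column means:
  mean(A) = (8 + 4 + 6 + 5) / 4 = 23/4 = 5.75
  mean(B) = (7 + 8 + 3 + 6) / 4 = 24/4 = 6

Step 2 — sample covariance S[i,j] = (1/(n-1)) · Σ_k (x_{k,i} - mean_i) · (x_{k,j} - mean_j), with n-1 = 3.
  S[A,A] = ((2.25)·(2.25) + (-1.75)·(-1.75) + (0.25)·(0.25) + (-0.75)·(-0.75)) / 3 = 8.75/3 = 2.9167
  S[A,B] = ((2.25)·(1) + (-1.75)·(2) + (0.25)·(-3) + (-0.75)·(0)) / 3 = -2/3 = -0.6667
  S[B,B] = ((1)·(1) + (2)·(2) + (-3)·(-3) + (0)·(0)) / 3 = 14/3 = 4.6667

S is symmetric (S[j,i] = S[i,j]). Assembling:

S = [[2.9167, -0.6667],
 [-0.6667, 4.6667]]


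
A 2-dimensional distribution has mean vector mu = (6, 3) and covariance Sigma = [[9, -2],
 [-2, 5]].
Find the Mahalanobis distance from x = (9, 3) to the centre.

Step 1 — centre the observation: (x - mu) = (3, 0).

Step 2 — invert Sigma. det(Sigma) = 9·5 - (-2)² = 41.
  Sigma^{-1} = (1/det) · [[d, -b], [-b, a]] = [[0.122, 0.0488],
 [0.0488, 0.2195]].

Step 3 — form the quadratic (x - mu)^T · Sigma^{-1} · (x - mu):
  Sigma^{-1} · (x - mu) = (0.3659, 0.1463).
  (x - mu)^T · [Sigma^{-1} · (x - mu)] = (3)·(0.3659) + (0)·(0.1463) = 1.0976.

Step 4 — take square root: d = √(1.0976) ≈ 1.0476.

d(x, mu) = √(1.0976) ≈ 1.0476


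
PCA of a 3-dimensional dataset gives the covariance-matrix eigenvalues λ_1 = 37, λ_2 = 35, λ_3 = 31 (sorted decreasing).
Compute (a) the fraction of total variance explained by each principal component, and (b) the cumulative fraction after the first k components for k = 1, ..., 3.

Step 1 — total variance = trace(Sigma) = Σ λ_i = 37 + 35 + 31 = 103.

Step 2 — fraction explained by component i = λ_i / Σ λ:
  PC1: 37/103 = 0.3592
  PC2: 35/103 = 0.3398
  PC3: 31/103 = 0.301

Step 3 — cumulative fraction after k components = (λ_1 + ... + λ_k) / Σ λ:
  k = 1: 37/103 = 0.3592
  k = 2: (37 + 35)/103 = 72/103 = 0.699
  k = 3: (37 + 35 + 31)/103 = 103/103 = 1

Summary (fraction, with percent):

explained: PC1 0.3592 (35.92%), PC2 0.3398 (33.98%), PC3 0.301 (30.1%);  cumulative: 0.3592, 0.699, 1


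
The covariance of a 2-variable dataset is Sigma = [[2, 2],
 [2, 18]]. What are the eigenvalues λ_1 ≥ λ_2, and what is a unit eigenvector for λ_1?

Step 1 — characteristic polynomial of 2×2 Sigma:
  det(Sigma - λI) = λ² - trace · λ + det = 0.
  trace = 2 + 18 = 20, det = 2·18 - (2)² = 32.
Step 2 — discriminant:
  Δ = trace² - 4·det = 400 - 128 = 272.
Step 3 — eigenvalues:
  λ = (trace ± √Δ)/2 = (20 ± 16.4924)/2,
  λ_1 = 18.2462,  λ_2 = 1.7538.

Step 4 — unit eigenvector for λ_1: solve (Sigma - λ_1 I)v = 0. First row:
  (2 - 18.2462)·v_x + (2)·v_y = 0, i.e. (-16.2462)·v_x + (2)·v_y = 0,
  so v ∝ (b, λ_1 - a) = (2, 16.2462) = u.
  ||u|| = √((2)² + (16.2462)²) = √(267.9394) ≈ 16.3689,
  v_1 = u/||u|| ≈ (0.1222, 0.9925) (||v_1|| = 1).

λ_1 = 18.2462,  λ_2 = 1.7538;  v_1 ≈ (0.1222, 0.9925)


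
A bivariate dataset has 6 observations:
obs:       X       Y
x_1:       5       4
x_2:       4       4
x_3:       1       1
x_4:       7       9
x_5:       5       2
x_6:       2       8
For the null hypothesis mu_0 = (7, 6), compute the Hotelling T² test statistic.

Step 1 — sample mean vector:
  mean(X) = (5 + 4 + 1 + 7 + 5 + 2) / 6 = 24/6 = 4
  mean(Y) = (4 + 4 + 1 + 9 + 2 + 8) / 6 = 28/6 = 4.6667
  x̄ = (4, 4.6667),  deviation x̄ - mu_0 = (4, 4.6667) - (7, 6) = (-3, -1.3333).

Step 2 — sample covariance matrix, S[i,j] = (1/(n-1)) · Σ_k (x_{k,i} - mean_i) · (x_{k,j} - mean_j), divisor n-1 = 5:
  S[X,X] = ((1)·(1) + (0)·(0) + (-3)·(-3) + (3)·(3) + (1)·(1) + (-2)·(-2)) / 5 = 24/5 = 4.8
  S[X,Y] = ((1)·(-0.6667) + (0)·(-0.6667) + (-3)·(-3.6667) + (3)·(4.3333) + (1)·(-2.6667) + (-2)·(3.3333)) / 5 = 14/5 = 2.8
  S[Y,Y] = ((-0.6667)·(-0.6667) + (-0.6667)·(-0.6667) + (-3.6667)·(-3.6667) + (4.3333)·(4.3333) + (-2.6667)·(-2.6667) + (3.3333)·(3.3333)) / 5 = 51.3333/5 = 10.2667
  S = [[4.8, 2.8],
 [2.8, 10.2667]].

Step 3 — invert S. det(S) = 4.8·10.2667 - (2.8)² = 41.44.
  S^{-1} = (1/det) · [[d, -b], [-b, a]] = [[0.2477, -0.0676],
 [-0.0676, 0.1158]].

Step 4 — quadratic form (x̄ - mu_0)^T · S^{-1} · (x̄ - mu_0):
  S^{-1} · (x̄ - mu_0) = (-0.6532, 0.0483),
  (x̄ - mu_0)^T · [...] = (-3)·(-0.6532) + (-1.3333)·(0.0483) = 1.8951.

Step 5 — scale by n: T² = 6 · 1.8951 = 11.3707.

T² ≈ 11.3707


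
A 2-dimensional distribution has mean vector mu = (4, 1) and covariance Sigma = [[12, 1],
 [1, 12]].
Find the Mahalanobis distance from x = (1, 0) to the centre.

Step 1 — centre the observation: (x - mu) = (-3, -1).

Step 2 — invert Sigma. det(Sigma) = 12·12 - (1)² = 143.
  Sigma^{-1} = (1/det) · [[d, -b], [-b, a]] = [[0.0839, -0.007],
 [-0.007, 0.0839]].

Step 3 — form the quadratic (x - mu)^T · Sigma^{-1} · (x - mu):
  Sigma^{-1} · (x - mu) = (-0.2448, -0.0629).
  (x - mu)^T · [Sigma^{-1} · (x - mu)] = (-3)·(-0.2448) + (-1)·(-0.0629) = 0.7972.

Step 4 — take square root: d = √(0.7972) ≈ 0.8929.

d(x, mu) = √(0.7972) ≈ 0.8929


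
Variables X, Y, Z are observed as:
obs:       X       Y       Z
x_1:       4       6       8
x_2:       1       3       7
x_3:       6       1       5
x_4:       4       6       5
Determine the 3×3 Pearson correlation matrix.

Step 1 — column means:
  mean(X) = (4 + 1 + 6 + 4) / 4 = 15/4 = 3.75
  mean(Y) = (6 + 3 + 1 + 6) / 4 = 16/4 = 4
  mean(Z) = (8 + 7 + 5 + 5) / 4 = 25/4 = 6.25

Step 2 — sample variances and covariances s[i,j] = (1/(n-1)) · Σ_k (x_{k,i} - mean_i) · (x_{k,j} - mean_j), with n-1 = 3:
  s[X,X] = ((0.25)·(0.25) + (-2.75)·(-2.75) + (2.25)·(2.25) + (0.25)·(0.25)) / 3 = 12.75/3 = 4.25
  s[X,Y] = ((0.25)·(2) + (-2.75)·(-1) + (2.25)·(-3) + (0.25)·(2)) / 3 = -3/3 = -1
  s[X,Z] = ((0.25)·(1.75) + (-2.75)·(0.75) + (2.25)·(-1.25) + (0.25)·(-1.25)) / 3 = -4.75/3 = -1.5833
  s[Y,Y] = ((2)·(2) + (-1)·(-1) + (-3)·(-3) + (2)·(2)) / 3 = 18/3 = 6
  s[Y,Z] = ((2)·(1.75) + (-1)·(0.75) + (-3)·(-1.25) + (2)·(-1.25)) / 3 = 4/3 = 1.3333
  s[Z,Z] = ((1.75)·(1.75) + (0.75)·(0.75) + (-1.25)·(-1.25) + (-1.25)·(-1.25)) / 3 = 6.75/3 = 2.25
  Sample standard deviations s_i = √(s[i,i]):
  s(X) = √(4.25) = 2.0616
  s(Y) = √(6) = 2.4495
  s(Z) = √(2.25) = 1.5

Step 3 — r_{ij} = s_{ij} / (s_i · s_j):
  r[X,X] = 1 (diagonal).
  r[X,Y] = -1 / (2.0616 · 2.4495) = -1 / 5.0498 = -0.198
  r[X,Z] = -1.5833 / (2.0616 · 1.5) = -1.5833 / 3.0923 = -0.512
  r[Y,Y] = 1 (diagonal).
  r[Y,Z] = 1.3333 / (2.4495 · 1.5) = 1.3333 / 3.6742 = 0.3629
  r[Z,Z] = 1 (diagonal).

R is symmetric with unit diagonal. Assembling:

R = [[1, -0.198, -0.512],
 [-0.198, 1, 0.3629],
 [-0.512, 0.3629, 1]]


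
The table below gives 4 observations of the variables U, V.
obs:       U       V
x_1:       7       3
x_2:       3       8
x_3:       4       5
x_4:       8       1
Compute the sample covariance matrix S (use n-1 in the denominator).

Step 1 — column means:
  mean(U) = (7 + 3 + 4 + 8) / 4 = 22/4 = 5.5
  mean(V) = (3 + 8 + 5 + 1) / 4 = 17/4 = 4.25

Step 2 — sample covariance S[i,j] = (1/(n-1)) · Σ_k (x_{k,i} - mean_i) · (x_{k,j} - mean_j), with n-1 = 3.
  S[U,U] = ((1.5)·(1.5) + (-2.5)·(-2.5) + (-1.5)·(-1.5) + (2.5)·(2.5)) / 3 = 17/3 = 5.6667
  S[U,V] = ((1.5)·(-1.25) + (-2.5)·(3.75) + (-1.5)·(0.75) + (2.5)·(-3.25)) / 3 = -20.5/3 = -6.8333
  S[V,V] = ((-1.25)·(-1.25) + (3.75)·(3.75) + (0.75)·(0.75) + (-3.25)·(-3.25)) / 3 = 26.75/3 = 8.9167

S is symmetric (S[j,i] = S[i,j]). Assembling:

S = [[5.6667, -6.8333],
 [-6.8333, 8.9167]]


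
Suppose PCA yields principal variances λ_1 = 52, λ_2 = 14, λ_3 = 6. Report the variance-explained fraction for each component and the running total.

Step 1 — total variance = trace(Sigma) = Σ λ_i = 52 + 14 + 6 = 72.

Step 2 — fraction explained by component i = λ_i / Σ λ:
  PC1: 52/72 = 0.7222
  PC2: 14/72 = 0.1944
  PC3: 6/72 = 0.0833

Step 3 — cumulative fraction after k components = (λ_1 + ... + λ_k) / Σ λ:
  k = 1: 52/72 = 0.7222
  k = 2: (52 + 14)/72 = 66/72 = 0.9167
  k = 3: (52 + 14 + 6)/72 = 72/72 = 1

Summary (fraction, with percent):

explained: PC1 0.7222 (72.22%), PC2 0.1944 (19.44%), PC3 0.0833 (8.33%);  cumulative: 0.7222, 0.9167, 1


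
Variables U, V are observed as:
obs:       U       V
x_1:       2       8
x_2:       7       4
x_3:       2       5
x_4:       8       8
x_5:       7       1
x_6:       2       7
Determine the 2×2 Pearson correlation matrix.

Step 1 — column means:
  mean(U) = (2 + 7 + 2 + 8 + 7 + 2) / 6 = 28/6 = 4.6667
  mean(V) = (8 + 4 + 5 + 8 + 1 + 7) / 6 = 33/6 = 5.5

Step 2 — sample variances and covariances s[i,j] = (1/(n-1)) · Σ_k (x_{k,i} - mean_i) · (x_{k,j} - mean_j), with n-1 = 5:
  s[U,U] = ((-2.6667)·(-2.6667) + (2.3333)·(2.3333) + (-2.6667)·(-2.6667) + (3.3333)·(3.3333) + (2.3333)·(2.3333) + (-2.6667)·(-2.6667)) / 5 = 43.3333/5 = 8.6667
  s[U,V] = ((-2.6667)·(2.5) + (2.3333)·(-1.5) + (-2.6667)·(-0.5) + (3.3333)·(2.5) + (2.3333)·(-4.5) + (-2.6667)·(1.5)) / 5 = -15/5 = -3
  s[V,V] = ((2.5)·(2.5) + (-1.5)·(-1.5) + (-0.5)·(-0.5) + (2.5)·(2.5) + (-4.5)·(-4.5) + (1.5)·(1.5)) / 5 = 37.5/5 = 7.5
  Sample standard deviations s_i = √(s[i,i]):
  s(U) = √(8.6667) = 2.9439
  s(V) = √(7.5) = 2.7386

Step 3 — r_{ij} = s_{ij} / (s_i · s_j):
  r[U,U] = 1 (diagonal).
  r[U,V] = -3 / (2.9439 · 2.7386) = -3 / 8.0623 = -0.3721
  r[V,V] = 1 (diagonal).

R is symmetric with unit diagonal. Assembling:

R = [[1, -0.3721],
 [-0.3721, 1]]


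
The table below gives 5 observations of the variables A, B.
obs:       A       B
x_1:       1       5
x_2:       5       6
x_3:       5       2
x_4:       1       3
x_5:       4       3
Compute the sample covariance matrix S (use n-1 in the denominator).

Step 1 — column means:
  mean(A) = (1 + 5 + 5 + 1 + 4) / 5 = 16/5 = 3.2
  mean(B) = (5 + 6 + 2 + 3 + 3) / 5 = 19/5 = 3.8

Step 2 — sample covariance S[i,j] = (1/(n-1)) · Σ_k (x_{k,i} - mean_i) · (x_{k,j} - mean_j), with n-1 = 4.
  S[A,A] = ((-2.2)·(-2.2) + (1.8)·(1.8) + (1.8)·(1.8) + (-2.2)·(-2.2) + (0.8)·(0.8)) / 4 = 16.8/4 = 4.2
  S[A,B] = ((-2.2)·(1.2) + (1.8)·(2.2) + (1.8)·(-1.8) + (-2.2)·(-0.8) + (0.8)·(-0.8)) / 4 = -0.8/4 = -0.2
  S[B,B] = ((1.2)·(1.2) + (2.2)·(2.2) + (-1.8)·(-1.8) + (-0.8)·(-0.8) + (-0.8)·(-0.8)) / 4 = 10.8/4 = 2.7

S is symmetric (S[j,i] = S[i,j]). Assembling:

S = [[4.2, -0.2],
 [-0.2, 2.7]]


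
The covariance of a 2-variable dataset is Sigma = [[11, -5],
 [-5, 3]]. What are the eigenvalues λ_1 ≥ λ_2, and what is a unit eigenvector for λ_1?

Step 1 — characteristic polynomial of 2×2 Sigma:
  det(Sigma - λI) = λ² - trace · λ + det = 0.
  trace = 11 + 3 = 14, det = 11·3 - (-5)² = 8.
Step 2 — discriminant:
  Δ = trace² - 4·det = 196 - 32 = 164.
Step 3 — eigenvalues:
  λ = (trace ± √Δ)/2 = (14 ± 12.8062)/2,
  λ_1 = 13.4031,  λ_2 = 0.5969.

Step 4 — unit eigenvector for λ_1: solve (Sigma - λ_1 I)v = 0. First row:
  (11 - 13.4031)·v_x + (-5)·v_y = 0, i.e. (-2.4031)·v_x + (-5)·v_y = 0,
  so v ∝ (b, λ_1 - a) = (-5, 2.4031); multiply by -1 so the first entry is positive: u = (5, -2.4031).
  ||u|| = √((5)² + (-2.4031)²) = √(30.775) ≈ 5.5475,
  v_1 = u/||u|| ≈ (0.9013, -0.4332) (||v_1|| = 1).

λ_1 = 13.4031,  λ_2 = 0.5969;  v_1 ≈ (0.9013, -0.4332)


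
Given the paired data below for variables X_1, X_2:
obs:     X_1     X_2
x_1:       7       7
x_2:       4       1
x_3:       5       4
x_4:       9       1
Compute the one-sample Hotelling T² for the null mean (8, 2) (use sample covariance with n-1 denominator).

Step 1 — sample mean vector:
  mean(X_1) = (7 + 4 + 5 + 9) / 4 = 25/4 = 6.25
  mean(X_2) = (7 + 1 + 4 + 1) / 4 = 13/4 = 3.25
  x̄ = (6.25, 3.25),  deviation x̄ - mu_0 = (6.25, 3.25) - (8, 2) = (-1.75, 1.25).

Step 2 — sample covariance matrix, S[i,j] = (1/(n-1)) · Σ_k (x_{k,i} - mean_i) · (x_{k,j} - mean_j), divisor n-1 = 3:
  S[X_1,X_1] = ((0.75)·(0.75) + (-2.25)·(-2.25) + (-1.25)·(-1.25) + (2.75)·(2.75)) / 3 = 14.75/3 = 4.9167
  S[X_1,X_2] = ((0.75)·(3.75) + (-2.25)·(-2.25) + (-1.25)·(0.75) + (2.75)·(-2.25)) / 3 = 0.75/3 = 0.25
  S[X_2,X_2] = ((3.75)·(3.75) + (-2.25)·(-2.25) + (0.75)·(0.75) + (-2.25)·(-2.25)) / 3 = 24.75/3 = 8.25
  S = [[4.9167, 0.25],
 [0.25, 8.25]].

Step 3 — invert S. det(S) = 4.9167·8.25 - (0.25)² = 40.5.
  S^{-1} = (1/det) · [[d, -b], [-b, a]] = [[0.2037, -0.0062],
 [-0.0062, 0.1214]].

Step 4 — quadratic form (x̄ - mu_0)^T · S^{-1} · (x̄ - mu_0):
  S^{-1} · (x̄ - mu_0) = (-0.3642, 0.1626),
  (x̄ - mu_0)^T · [...] = (-1.75)·(-0.3642) + (1.25)·(0.1626) = 0.8405.

Step 5 — scale by n: T² = 4 · 0.8405 = 3.3621.

T² ≈ 3.3621


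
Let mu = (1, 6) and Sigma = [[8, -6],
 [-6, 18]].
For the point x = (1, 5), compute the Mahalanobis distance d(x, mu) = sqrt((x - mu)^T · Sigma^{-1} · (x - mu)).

Step 1 — centre the observation: (x - mu) = (0, -1).

Step 2 — invert Sigma. det(Sigma) = 8·18 - (-6)² = 108.
  Sigma^{-1} = (1/det) · [[d, -b], [-b, a]] = [[0.1667, 0.0556],
 [0.0556, 0.0741]].

Step 3 — form the quadratic (x - mu)^T · Sigma^{-1} · (x - mu):
  Sigma^{-1} · (x - mu) = (-0.0556, -0.0741).
  (x - mu)^T · [Sigma^{-1} · (x - mu)] = (0)·(-0.0556) + (-1)·(-0.0741) = 0.0741.

Step 4 — take square root: d = √(0.0741) ≈ 0.2722.

d(x, mu) = √(0.0741) ≈ 0.2722


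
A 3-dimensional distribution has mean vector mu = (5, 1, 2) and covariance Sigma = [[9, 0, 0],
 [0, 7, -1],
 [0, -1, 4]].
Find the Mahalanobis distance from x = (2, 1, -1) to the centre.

Step 1 — centre the observation: (x - mu) = (-3, 0, -3).

Step 2 — invert Sigma (cofactor / det for 3×3, or solve directly):
  Sigma^{-1} = [[0.1111, 0, 0],
 [0, 0.1481, 0.037],
 [0, 0.037, 0.2593]].

Step 3 — form the quadratic (x - mu)^T · Sigma^{-1} · (x - mu):
  Sigma^{-1} · (x - mu) = (-0.3333, -0.1111, -0.7778).
  (x - mu)^T · [Sigma^{-1} · (x - mu)] = (-3)·(-0.3333) + (0)·(-0.1111) + (-3)·(-0.7778) = 3.3333.

Step 4 — take square root: d = √(3.3333) ≈ 1.8257.

d(x, mu) = √(3.3333) ≈ 1.8257


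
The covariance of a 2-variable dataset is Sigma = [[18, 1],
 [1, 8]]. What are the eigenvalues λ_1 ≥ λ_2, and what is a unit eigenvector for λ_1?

Step 1 — characteristic polynomial of 2×2 Sigma:
  det(Sigma - λI) = λ² - trace · λ + det = 0.
  trace = 18 + 8 = 26, det = 18·8 - (1)² = 143.
Step 2 — discriminant:
  Δ = trace² - 4·det = 676 - 572 = 104.
Step 3 — eigenvalues:
  λ = (trace ± √Δ)/2 = (26 ± 10.198)/2,
  λ_1 = 18.099,  λ_2 = 7.901.

Step 4 — unit eigenvector for λ_1: solve (Sigma - λ_1 I)v = 0. First row:
  (18 - 18.099)·v_x + (1)·v_y = 0, i.e. (-0.099)·v_x + (1)·v_y = 0,
  so v ∝ (b, λ_1 - a) = (1, 0.099) = u.
  ||u|| = √((1)² + (0.099)²) = √(1.0098) ≈ 1.0049,
  v_1 = u/||u|| ≈ (0.9951, 0.0985) (||v_1|| = 1).

λ_1 = 18.099,  λ_2 = 7.901;  v_1 ≈ (0.9951, 0.0985)


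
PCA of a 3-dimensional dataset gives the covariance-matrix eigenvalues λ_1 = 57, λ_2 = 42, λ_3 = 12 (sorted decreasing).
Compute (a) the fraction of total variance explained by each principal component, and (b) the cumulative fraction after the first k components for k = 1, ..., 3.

Step 1 — total variance = trace(Sigma) = Σ λ_i = 57 + 42 + 12 = 111.

Step 2 — fraction explained by component i = λ_i / Σ λ:
  PC1: 57/111 = 0.5135
  PC2: 42/111 = 0.3784
  PC3: 12/111 = 0.1081

Step 3 — cumulative fraction after k components = (λ_1 + ... + λ_k) / Σ λ:
  k = 1: 57/111 = 0.5135
  k = 2: (57 + 42)/111 = 99/111 = 0.8919
  k = 3: (57 + 42 + 12)/111 = 111/111 = 1

Summary (fraction, with percent):

explained: PC1 0.5135 (51.35%), PC2 0.3784 (37.84%), PC3 0.1081 (10.81%);  cumulative: 0.5135, 0.8919, 1


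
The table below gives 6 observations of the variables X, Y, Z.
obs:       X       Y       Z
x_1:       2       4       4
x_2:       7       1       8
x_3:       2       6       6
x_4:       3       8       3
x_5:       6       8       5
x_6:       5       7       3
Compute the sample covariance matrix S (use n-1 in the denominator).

Step 1 — column means:
  mean(X) = (2 + 7 + 2 + 3 + 6 + 5) / 6 = 25/6 = 4.1667
  mean(Y) = (4 + 1 + 6 + 8 + 8 + 7) / 6 = 34/6 = 5.6667
  mean(Z) = (4 + 8 + 6 + 3 + 5 + 3) / 6 = 29/6 = 4.8333

Step 2 — sample covariance S[i,j] = (1/(n-1)) · Σ_k (x_{k,i} - mean_i) · (x_{k,j} - mean_j), with n-1 = 5.
  S[X,X] = ((-2.1667)·(-2.1667) + (2.8333)·(2.8333) + (-2.1667)·(-2.1667) + (-1.1667)·(-1.1667) + (1.8333)·(1.8333) + (0.8333)·(0.8333)) / 5 = 22.8333/5 = 4.5667
  S[X,Y] = ((-2.1667)·(-1.6667) + (2.8333)·(-4.6667) + (-2.1667)·(0.3333) + (-1.1667)·(2.3333) + (1.8333)·(2.3333) + (0.8333)·(1.3333)) / 5 = -7.6667/5 = -1.5333
  S[X,Z] = ((-2.1667)·(-0.8333) + (2.8333)·(3.1667) + (-2.1667)·(1.1667) + (-1.1667)·(-1.8333) + (1.8333)·(0.1667) + (0.8333)·(-1.8333)) / 5 = 9.1667/5 = 1.8333
  S[Y,Y] = ((-1.6667)·(-1.6667) + (-4.6667)·(-4.6667) + (0.3333)·(0.3333) + (2.3333)·(2.3333) + (2.3333)·(2.3333) + (1.3333)·(1.3333)) / 5 = 37.3333/5 = 7.4667
  S[Y,Z] = ((-1.6667)·(-0.8333) + (-4.6667)·(3.1667) + (0.3333)·(1.1667) + (2.3333)·(-1.8333) + (2.3333)·(0.1667) + (1.3333)·(-1.8333)) / 5 = -19.3333/5 = -3.8667
  S[Z,Z] = ((-0.8333)·(-0.8333) + (3.1667)·(3.1667) + (1.1667)·(1.1667) + (-1.8333)·(-1.8333) + (0.1667)·(0.1667) + (-1.8333)·(-1.8333)) / 5 = 18.8333/5 = 3.7667

S is symmetric (S[j,i] = S[i,j]). Assembling:

S = [[4.5667, -1.5333, 1.8333],
 [-1.5333, 7.4667, -3.8667],
 [1.8333, -3.8667, 3.7667]]


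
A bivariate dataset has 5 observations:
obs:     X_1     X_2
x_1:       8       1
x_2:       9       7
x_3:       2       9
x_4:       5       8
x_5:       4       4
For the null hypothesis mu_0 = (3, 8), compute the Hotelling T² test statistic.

Step 1 — sample mean vector:
  mean(X_1) = (8 + 9 + 2 + 5 + 4) / 5 = 28/5 = 5.6
  mean(X_2) = (1 + 7 + 9 + 8 + 4) / 5 = 29/5 = 5.8
  x̄ = (5.6, 5.8),  deviation x̄ - mu_0 = (5.6, 5.8) - (3, 8) = (2.6, -2.2).

Step 2 — sample covariance matrix, S[i,j] = (1/(n-1)) · Σ_k (x_{k,i} - mean_i) · (x_{k,j} - mean_j), divisor n-1 = 4:
  S[X_1,X_1] = ((2.4)·(2.4) + (3.4)·(3.4) + (-3.6)·(-3.6) + (-0.6)·(-0.6) + (-1.6)·(-1.6)) / 4 = 33.2/4 = 8.3
  S[X_1,X_2] = ((2.4)·(-4.8) + (3.4)·(1.2) + (-3.6)·(3.2) + (-0.6)·(2.2) + (-1.6)·(-1.8)) / 4 = -17.4/4 = -4.35
  S[X_2,X_2] = ((-4.8)·(-4.8) + (1.2)·(1.2) + (3.2)·(3.2) + (2.2)·(2.2) + (-1.8)·(-1.8)) / 4 = 42.8/4 = 10.7
  S = [[8.3, -4.35],
 [-4.35, 10.7]].

Step 3 — invert S. det(S) = 8.3·10.7 - (-4.35)² = 69.8875.
  S^{-1} = (1/det) · [[d, -b], [-b, a]] = [[0.1531, 0.0622],
 [0.0622, 0.1188]].

Step 4 — quadratic form (x̄ - mu_0)^T · S^{-1} · (x̄ - mu_0):
  S^{-1} · (x̄ - mu_0) = (0.2611, -0.0994),
  (x̄ - mu_0)^T · [...] = (2.6)·(0.2611) + (-2.2)·(-0.0994) = 0.8977.

Step 5 — scale by n: T² = 5 · 0.8977 = 4.4886.

T² ≈ 4.4886


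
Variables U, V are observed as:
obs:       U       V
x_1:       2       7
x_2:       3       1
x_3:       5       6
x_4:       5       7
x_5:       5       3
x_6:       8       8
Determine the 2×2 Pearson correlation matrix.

Step 1 — column means:
  mean(U) = (2 + 3 + 5 + 5 + 5 + 8) / 6 = 28/6 = 4.6667
  mean(V) = (7 + 1 + 6 + 7 + 3 + 8) / 6 = 32/6 = 5.3333

Step 2 — sample variances and covariances s[i,j] = (1/(n-1)) · Σ_k (x_{k,i} - mean_i) · (x_{k,j} - mean_j), with n-1 = 5:
  s[U,U] = ((-2.6667)·(-2.6667) + (-1.6667)·(-1.6667) + (0.3333)·(0.3333) + (0.3333)·(0.3333) + (0.3333)·(0.3333) + (3.3333)·(3.3333)) / 5 = 21.3333/5 = 4.2667
  s[U,V] = ((-2.6667)·(1.6667) + (-1.6667)·(-4.3333) + (0.3333)·(0.6667) + (0.3333)·(1.6667) + (0.3333)·(-2.3333) + (3.3333)·(2.6667)) / 5 = 11.6667/5 = 2.3333
  s[V,V] = ((1.6667)·(1.6667) + (-4.3333)·(-4.3333) + (0.6667)·(0.6667) + (1.6667)·(1.6667) + (-2.3333)·(-2.3333) + (2.6667)·(2.6667)) / 5 = 37.3333/5 = 7.4667
  Sample standard deviations s_i = √(s[i,i]):
  s(U) = √(4.2667) = 2.0656
  s(V) = √(7.4667) = 2.7325

Step 3 — r_{ij} = s_{ij} / (s_i · s_j):
  r[U,U] = 1 (diagonal).
  r[U,V] = 2.3333 / (2.0656 · 2.7325) = 2.3333 / 5.6443 = 0.4134
  r[V,V] = 1 (diagonal).

R is symmetric with unit diagonal. Assembling:

R = [[1, 0.4134],
 [0.4134, 1]]


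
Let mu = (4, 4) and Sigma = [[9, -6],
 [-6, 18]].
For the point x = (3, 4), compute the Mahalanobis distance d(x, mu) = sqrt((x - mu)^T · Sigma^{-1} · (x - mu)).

Step 1 — centre the observation: (x - mu) = (-1, 0).

Step 2 — invert Sigma. det(Sigma) = 9·18 - (-6)² = 126.
  Sigma^{-1} = (1/det) · [[d, -b], [-b, a]] = [[0.1429, 0.0476],
 [0.0476, 0.0714]].

Step 3 — form the quadratic (x - mu)^T · Sigma^{-1} · (x - mu):
  Sigma^{-1} · (x - mu) = (-0.1429, -0.0476).
  (x - mu)^T · [Sigma^{-1} · (x - mu)] = (-1)·(-0.1429) + (0)·(-0.0476) = 0.1429.

Step 4 — take square root: d = √(0.1429) ≈ 0.378.

d(x, mu) = √(0.1429) ≈ 0.378


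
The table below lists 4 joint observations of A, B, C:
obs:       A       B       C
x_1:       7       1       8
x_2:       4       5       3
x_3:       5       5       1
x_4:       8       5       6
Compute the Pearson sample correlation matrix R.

Step 1 — column means:
  mean(A) = (7 + 4 + 5 + 8) / 4 = 24/4 = 6
  mean(B) = (1 + 5 + 5 + 5) / 4 = 16/4 = 4
  mean(C) = (8 + 3 + 1 + 6) / 4 = 18/4 = 4.5

Step 2 — sample variances and covariances s[i,j] = (1/(n-1)) · Σ_k (x_{k,i} - mean_i) · (x_{k,j} - mean_j), with n-1 = 3:
  s[A,A] = ((1)·(1) + (-2)·(-2) + (-1)·(-1) + (2)·(2)) / 3 = 10/3 = 3.3333
  s[A,B] = ((1)·(-3) + (-2)·(1) + (-1)·(1) + (2)·(1)) / 3 = -4/3 = -1.3333
  s[A,C] = ((1)·(3.5) + (-2)·(-1.5) + (-1)·(-3.5) + (2)·(1.5)) / 3 = 13/3 = 4.3333
  s[B,B] = ((-3)·(-3) + (1)·(1) + (1)·(1) + (1)·(1)) / 3 = 12/3 = 4
  s[B,C] = ((-3)·(3.5) + (1)·(-1.5) + (1)·(-3.5) + (1)·(1.5)) / 3 = -14/3 = -4.6667
  s[C,C] = ((3.5)·(3.5) + (-1.5)·(-1.5) + (-3.5)·(-3.5) + (1.5)·(1.5)) / 3 = 29/3 = 9.6667
  Sample standard deviations s_i = √(s[i,i]):
  s(A) = √(3.3333) = 1.8257
  s(B) = √(4) = 2
  s(C) = √(9.6667) = 3.1091

Step 3 — r_{ij} = s_{ij} / (s_i · s_j):
  r[A,A] = 1 (diagonal).
  r[A,B] = -1.3333 / (1.8257 · 2) = -1.3333 / 3.6515 = -0.3651
  r[A,C] = 4.3333 / (1.8257 · 3.1091) = 4.3333 / 5.6765 = 0.7634
  r[B,B] = 1 (diagonal).
  r[B,C] = -4.6667 / (2 · 3.1091) = -4.6667 / 6.2183 = -0.7505
  r[C,C] = 1 (diagonal).

R is symmetric with unit diagonal. Assembling:

R = [[1, -0.3651, 0.7634],
 [-0.3651, 1, -0.7505],
 [0.7634, -0.7505, 1]]


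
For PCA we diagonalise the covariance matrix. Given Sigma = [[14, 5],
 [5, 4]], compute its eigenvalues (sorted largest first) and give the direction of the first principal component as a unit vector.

Step 1 — characteristic polynomial of 2×2 Sigma:
  det(Sigma - λI) = λ² - trace · λ + det = 0.
  trace = 14 + 4 = 18, det = 14·4 - (5)² = 31.
Step 2 — discriminant:
  Δ = trace² - 4·det = 324 - 124 = 200.
Step 3 — eigenvalues:
  λ = (trace ± √Δ)/2 = (18 ± 14.1421)/2,
  λ_1 = 16.0711,  λ_2 = 1.9289.

Step 4 — unit eigenvector for λ_1: solve (Sigma - λ_1 I)v = 0. First row:
  (14 - 16.0711)·v_x + (5)·v_y = 0, i.e. (-2.0711)·v_x + (5)·v_y = 0,
  so v ∝ (b, λ_1 - a) = (5, 2.0711) = u.
  ||u|| = √((5)² + (2.0711)²) = √(29.2893) ≈ 5.412,
  v_1 = u/||u|| ≈ (0.9239, 0.3827) (||v_1|| = 1).

λ_1 = 16.0711,  λ_2 = 1.9289;  v_1 ≈ (0.9239, 0.3827)


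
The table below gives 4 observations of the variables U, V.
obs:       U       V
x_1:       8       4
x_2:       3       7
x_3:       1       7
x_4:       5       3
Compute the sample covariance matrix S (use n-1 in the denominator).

Step 1 — column means:
  mean(U) = (8 + 3 + 1 + 5) / 4 = 17/4 = 4.25
  mean(V) = (4 + 7 + 7 + 3) / 4 = 21/4 = 5.25

Step 2 — sample covariance S[i,j] = (1/(n-1)) · Σ_k (x_{k,i} - mean_i) · (x_{k,j} - mean_j), with n-1 = 3.
  S[U,U] = ((3.75)·(3.75) + (-1.25)·(-1.25) + (-3.25)·(-3.25) + (0.75)·(0.75)) / 3 = 26.75/3 = 8.9167
  S[U,V] = ((3.75)·(-1.25) + (-1.25)·(1.75) + (-3.25)·(1.75) + (0.75)·(-2.25)) / 3 = -14.25/3 = -4.75
  S[V,V] = ((-1.25)·(-1.25) + (1.75)·(1.75) + (1.75)·(1.75) + (-2.25)·(-2.25)) / 3 = 12.75/3 = 4.25

S is symmetric (S[j,i] = S[i,j]). Assembling:

S = [[8.9167, -4.75],
 [-4.75, 4.25]]


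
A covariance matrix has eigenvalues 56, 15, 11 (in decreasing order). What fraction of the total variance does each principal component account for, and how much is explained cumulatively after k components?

Step 1 — total variance = trace(Sigma) = Σ λ_i = 56 + 15 + 11 = 82.

Step 2 — fraction explained by component i = λ_i / Σ λ:
  PC1: 56/82 = 0.6829
  PC2: 15/82 = 0.1829
  PC3: 11/82 = 0.1341

Step 3 — cumulative fraction after k components = (λ_1 + ... + λ_k) / Σ λ:
  k = 1: 56/82 = 0.6829
  k = 2: (56 + 15)/82 = 71/82 = 0.8659
  k = 3: (56 + 15 + 11)/82 = 82/82 = 1

Summary (fraction, with percent):

explained: PC1 0.6829 (68.29%), PC2 0.1829 (18.29%), PC3 0.1341 (13.41%);  cumulative: 0.6829, 0.8659, 1


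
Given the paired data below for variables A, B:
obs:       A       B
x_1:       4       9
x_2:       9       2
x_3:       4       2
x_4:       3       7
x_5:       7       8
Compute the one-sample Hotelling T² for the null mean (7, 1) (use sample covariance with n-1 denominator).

Step 1 — sample mean vector:
  mean(A) = (4 + 9 + 4 + 3 + 7) / 5 = 27/5 = 5.4
  mean(B) = (9 + 2 + 2 + 7 + 8) / 5 = 28/5 = 5.6
  x̄ = (5.4, 5.6),  deviation x̄ - mu_0 = (5.4, 5.6) - (7, 1) = (-1.6, 4.6).

Step 2 — sample covariance matrix, S[i,j] = (1/(n-1)) · Σ_k (x_{k,i} - mean_i) · (x_{k,j} - mean_j), divisor n-1 = 4:
  S[A,A] = ((-1.4)·(-1.4) + (3.6)·(3.6) + (-1.4)·(-1.4) + (-2.4)·(-2.4) + (1.6)·(1.6)) / 4 = 25.2/4 = 6.3
  S[A,B] = ((-1.4)·(3.4) + (3.6)·(-3.6) + (-1.4)·(-3.6) + (-2.4)·(1.4) + (1.6)·(2.4)) / 4 = -12.2/4 = -3.05
  S[B,B] = ((3.4)·(3.4) + (-3.6)·(-3.6) + (-3.6)·(-3.6) + (1.4)·(1.4) + (2.4)·(2.4)) / 4 = 45.2/4 = 11.3
  S = [[6.3, -3.05],
 [-3.05, 11.3]].

Step 3 — invert S. det(S) = 6.3·11.3 - (-3.05)² = 61.8875.
  S^{-1} = (1/det) · [[d, -b], [-b, a]] = [[0.1826, 0.0493],
 [0.0493, 0.1018]].

Step 4 — quadratic form (x̄ - mu_0)^T · S^{-1} · (x̄ - mu_0):
  S^{-1} · (x̄ - mu_0) = (-0.0654, 0.3894),
  (x̄ - mu_0)^T · [...] = (-1.6)·(-0.0654) + (4.6)·(0.3894) = 1.896.

Step 5 — scale by n: T² = 5 · 1.896 = 9.4801.

T² ≈ 9.4801


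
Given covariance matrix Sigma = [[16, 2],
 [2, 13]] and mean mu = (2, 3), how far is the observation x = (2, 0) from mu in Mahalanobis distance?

Step 1 — centre the observation: (x - mu) = (0, -3).

Step 2 — invert Sigma. det(Sigma) = 16·13 - (2)² = 204.
  Sigma^{-1} = (1/det) · [[d, -b], [-b, a]] = [[0.0637, -0.0098],
 [-0.0098, 0.0784]].

Step 3 — form the quadratic (x - mu)^T · Sigma^{-1} · (x - mu):
  Sigma^{-1} · (x - mu) = (0.0294, -0.2353).
  (x - mu)^T · [Sigma^{-1} · (x - mu)] = (0)·(0.0294) + (-3)·(-0.2353) = 0.7059.

Step 4 — take square root: d = √(0.7059) ≈ 0.8402.

d(x, mu) = √(0.7059) ≈ 0.8402


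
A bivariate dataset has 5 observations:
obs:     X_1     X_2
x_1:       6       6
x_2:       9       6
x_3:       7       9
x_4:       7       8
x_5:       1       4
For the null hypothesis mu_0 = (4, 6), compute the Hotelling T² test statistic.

Step 1 — sample mean vector:
  mean(X_1) = (6 + 9 + 7 + 7 + 1) / 5 = 30/5 = 6
  mean(X_2) = (6 + 6 + 9 + 8 + 4) / 5 = 33/5 = 6.6
  x̄ = (6, 6.6),  deviation x̄ - mu_0 = (6, 6.6) - (4, 6) = (2, 0.6).

Step 2 — sample covariance matrix, S[i,j] = (1/(n-1)) · Σ_k (x_{k,i} - mean_i) · (x_{k,j} - mean_j), divisor n-1 = 4:
  S[X_1,X_1] = ((0)·(0) + (3)·(3) + (1)·(1) + (1)·(1) + (-5)·(-5)) / 4 = 36/4 = 9
  S[X_1,X_2] = ((0)·(-0.6) + (3)·(-0.6) + (1)·(2.4) + (1)·(1.4) + (-5)·(-2.6)) / 4 = 15/4 = 3.75
  S[X_2,X_2] = ((-0.6)·(-0.6) + (-0.6)·(-0.6) + (2.4)·(2.4) + (1.4)·(1.4) + (-2.6)·(-2.6)) / 4 = 15.2/4 = 3.8
  S = [[9, 3.75],
 [3.75, 3.8]].

Step 3 — invert S. det(S) = 9·3.8 - (3.75)² = 20.1375.
  S^{-1} = (1/det) · [[d, -b], [-b, a]] = [[0.1887, -0.1862],
 [-0.1862, 0.4469]].

Step 4 — quadratic form (x̄ - mu_0)^T · S^{-1} · (x̄ - mu_0):
  S^{-1} · (x̄ - mu_0) = (0.2657, -0.1043),
  (x̄ - mu_0)^T · [...] = (2)·(0.2657) + (0.6)·(-0.1043) = 0.4688.

Step 5 — scale by n: T² = 5 · 0.4688 = 2.3439.

T² ≈ 2.3439


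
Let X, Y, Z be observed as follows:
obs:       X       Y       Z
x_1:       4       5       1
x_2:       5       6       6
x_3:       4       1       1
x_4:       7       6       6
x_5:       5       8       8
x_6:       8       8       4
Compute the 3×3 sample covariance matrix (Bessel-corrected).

Step 1 — column means:
  mean(X) = (4 + 5 + 4 + 7 + 5 + 8) / 6 = 33/6 = 5.5
  mean(Y) = (5 + 6 + 1 + 6 + 8 + 8) / 6 = 34/6 = 5.6667
  mean(Z) = (1 + 6 + 1 + 6 + 8 + 4) / 6 = 26/6 = 4.3333

Step 2 — sample covariance S[i,j] = (1/(n-1)) · Σ_k (x_{k,i} - mean_i) · (x_{k,j} - mean_j), with n-1 = 5.
  S[X,X] = ((-1.5)·(-1.5) + (-0.5)·(-0.5) + (-1.5)·(-1.5) + (1.5)·(1.5) + (-0.5)·(-0.5) + (2.5)·(2.5)) / 5 = 13.5/5 = 2.7
  S[X,Y] = ((-1.5)·(-0.6667) + (-0.5)·(0.3333) + (-1.5)·(-4.6667) + (1.5)·(0.3333) + (-0.5)·(2.3333) + (2.5)·(2.3333)) / 5 = 13/5 = 2.6
  S[X,Z] = ((-1.5)·(-3.3333) + (-0.5)·(1.6667) + (-1.5)·(-3.3333) + (1.5)·(1.6667) + (-0.5)·(3.6667) + (2.5)·(-0.3333)) / 5 = 9/5 = 1.8
  S[Y,Y] = ((-0.6667)·(-0.6667) + (0.3333)·(0.3333) + (-4.6667)·(-4.6667) + (0.3333)·(0.3333) + (2.3333)·(2.3333) + (2.3333)·(2.3333)) / 5 = 33.3333/5 = 6.6667
  S[Y,Z] = ((-0.6667)·(-3.3333) + (0.3333)·(1.6667) + (-4.6667)·(-3.3333) + (0.3333)·(1.6667) + (2.3333)·(3.6667) + (2.3333)·(-0.3333)) / 5 = 26.6667/5 = 5.3333
  S[Z,Z] = ((-3.3333)·(-3.3333) + (1.6667)·(1.6667) + (-3.3333)·(-3.3333) + (1.6667)·(1.6667) + (3.6667)·(3.6667) + (-0.3333)·(-0.3333)) / 5 = 41.3333/5 = 8.2667

S is symmetric (S[j,i] = S[i,j]). Assembling:

S = [[2.7, 2.6, 1.8],
 [2.6, 6.6667, 5.3333],
 [1.8, 5.3333, 8.2667]]


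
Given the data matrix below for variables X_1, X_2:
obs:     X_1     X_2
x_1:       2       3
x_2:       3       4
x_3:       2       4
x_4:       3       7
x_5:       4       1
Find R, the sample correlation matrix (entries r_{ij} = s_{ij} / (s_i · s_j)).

Step 1 — column means:
  mean(X_1) = (2 + 3 + 2 + 3 + 4) / 5 = 14/5 = 2.8
  mean(X_2) = (3 + 4 + 4 + 7 + 1) / 5 = 19/5 = 3.8

Step 2 — sample variances and covariances s[i,j] = (1/(n-1)) · Σ_k (x_{k,i} - mean_i) · (x_{k,j} - mean_j), with n-1 = 4:
  s[X_1,X_1] = ((-0.8)·(-0.8) + (0.2)·(0.2) + (-0.8)·(-0.8) + (0.2)·(0.2) + (1.2)·(1.2)) / 4 = 2.8/4 = 0.7
  s[X_1,X_2] = ((-0.8)·(-0.8) + (0.2)·(0.2) + (-0.8)·(0.2) + (0.2)·(3.2) + (1.2)·(-2.8)) / 4 = -2.2/4 = -0.55
  s[X_2,X_2] = ((-0.8)·(-0.8) + (0.2)·(0.2) + (0.2)·(0.2) + (3.2)·(3.2) + (-2.8)·(-2.8)) / 4 = 18.8/4 = 4.7
  Sample standard deviations s_i = √(s[i,i]):
  s(X_1) = √(0.7) = 0.8367
  s(X_2) = √(4.7) = 2.1679

Step 3 — r_{ij} = s_{ij} / (s_i · s_j):
  r[X_1,X_1] = 1 (diagonal).
  r[X_1,X_2] = -0.55 / (0.8367 · 2.1679) = -0.55 / 1.8138 = -0.3032
  r[X_2,X_2] = 1 (diagonal).

R is symmetric with unit diagonal. Assembling:

R = [[1, -0.3032],
 [-0.3032, 1]]


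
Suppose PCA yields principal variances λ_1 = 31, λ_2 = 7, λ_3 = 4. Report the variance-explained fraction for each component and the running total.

Step 1 — total variance = trace(Sigma) = Σ λ_i = 31 + 7 + 4 = 42.

Step 2 — fraction explained by component i = λ_i / Σ λ:
  PC1: 31/42 = 0.7381
  PC2: 7/42 = 0.1667
  PC3: 4/42 = 0.0952

Step 3 — cumulative fraction after k components = (λ_1 + ... + λ_k) / Σ λ:
  k = 1: 31/42 = 0.7381
  k = 2: (31 + 7)/42 = 38/42 = 0.9048
  k = 3: (31 + 7 + 4)/42 = 42/42 = 1

Summary (fraction, with percent):

explained: PC1 0.7381 (73.81%), PC2 0.1667 (16.67%), PC3 0.0952 (9.52%);  cumulative: 0.7381, 0.9048, 1


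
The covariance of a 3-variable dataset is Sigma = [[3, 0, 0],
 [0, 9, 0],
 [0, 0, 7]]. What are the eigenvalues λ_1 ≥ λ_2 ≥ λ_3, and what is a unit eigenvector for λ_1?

Step 1 — characteristic polynomial p(λ) = det(λI - Sigma) = λ³ - tr·λ² + c_1·λ - det, where tr = trace, c_1 = sum of the principal 2×2 minors, det = det(Sigma):
  tr = 3 + 9 + 7 = 19,
  c_1 = (3·9 - (0)²) + (3·7 - (0)²) + (9·7 - (0)²) = 27 + 21 + 63 = 111,
  det = 3·(9·7 - (0)²) - (0)·((0)·7 - (0)·(0)) + (0)·((0)·(0) - 9·(0)) = 3·(63) - (0)·(0) + (0)·(0) = 189.
  So p(λ) = λ³ - 19λ² + 111λ - 189.
Step 2 — look for an integer root (rational root theorem: any rational root is an integer divisor of 189). Testing λ = 3:
  p(3) = 27 - 171 + 333 - 189 = 0  ✓
  Dividing out (λ - 3): p(λ) = (λ - 3)(λ² - 16λ + 63).
Step 3 — remaining eigenvalues from the quadratic λ² - 16λ + 63 = 0:
  Δ = 16² - 4·63 = 256 - 252 = 4,  λ = (16 ± √4)/2 = (16 ± 2)/2 = 9 or 7.
  Sorted: λ_1 = 9,  λ_2 = 7,  λ_3 = 3  (check: sum = 19 = tr ✓).

Step 4 — unit eigenvector for λ_1 = 9: v spans the null space of (Sigma - λ_1 I), whose rows are
  r_1 = (-6, 0, 0),  r_2 = (0, 0, 0),  r_3 = (0, 0, -2).
  v is orthogonal to every row, so take v ∝ r_1 × r_3 = ((0)·(-2) - (0)·(0), (0)·(0) - (-6)·(-2), (-6)·(0) - (0)·(0)) = (0, -12, 0).
  Rescale (divide by 12; multiply by -1 so the first nonzero entry is positive): u = (0, 1, 0).
  ||u|| = √((0)² + (1)² + (0)²) = √(1) = 1,  v_1 = u/||u|| ≈ (0, 1, 0) (||v_1|| = 1).

λ_1 = 9,  λ_2 = 7,  λ_3 = 3;  v_1 ≈ (0, 1, 0)


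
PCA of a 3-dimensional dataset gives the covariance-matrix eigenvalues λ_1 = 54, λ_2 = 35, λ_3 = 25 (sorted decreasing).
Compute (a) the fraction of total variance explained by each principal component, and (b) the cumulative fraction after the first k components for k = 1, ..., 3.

Step 1 — total variance = trace(Sigma) = Σ λ_i = 54 + 35 + 25 = 114.

Step 2 — fraction explained by component i = λ_i / Σ λ:
  PC1: 54/114 = 0.4737
  PC2: 35/114 = 0.307
  PC3: 25/114 = 0.2193

Step 3 — cumulative fraction after k components = (λ_1 + ... + λ_k) / Σ λ:
  k = 1: 54/114 = 0.4737
  k = 2: (54 + 35)/114 = 89/114 = 0.7807
  k = 3: (54 + 35 + 25)/114 = 114/114 = 1

Summary (fraction, with percent):

explained: PC1 0.4737 (47.37%), PC2 0.307 (30.7%), PC3 0.2193 (21.93%);  cumulative: 0.4737, 0.7807, 1


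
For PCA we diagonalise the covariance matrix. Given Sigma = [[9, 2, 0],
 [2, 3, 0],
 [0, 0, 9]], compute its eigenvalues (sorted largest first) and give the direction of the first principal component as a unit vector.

Step 1 — characteristic polynomial p(λ) = det(λI - Sigma) = λ³ - tr·λ² + c_1·λ - det, where tr = trace, c_1 = sum of the principal 2×2 minors, det = det(Sigma):
  tr = 9 + 3 + 9 = 21,
  c_1 = (9·3 - (2)²) + (9·9 - (0)²) + (3·9 - (0)²) = 23 + 81 + 27 = 131,
  det = 9·(3·9 - (0)²) - (2)·((2)·9 - (0)·(0)) + (0)·((2)·(0) - 3·(0)) = 9·(27) - (2)·(18) + (0)·(0) = 207.
  So p(λ) = λ³ - 21λ² + 131λ - 207.
Step 2 — look for an integer root (rational root theorem: any rational root is an integer divisor of 207). Testing λ = 9:
  p(9) = 729 - 1701 + 1179 - 207 = 0  ✓
  Dividing out (λ - 9): p(λ) = (λ - 9)(λ² - 12λ + 23).
Step 3 — remaining eigenvalues from the quadratic λ² - 12λ + 23 = 0:
  Δ = 12² - 4·23 = 144 - 92 = 52,  λ = (12 ± √52)/2 = (12 ± 7.2111)/2 ≈ 9.6056 or 2.3944.
  Sorted: λ_1 = 9.6056,  λ_2 = 9,  λ_3 = 2.3944  (check: sum = 21 = tr ✓).

Step 4 — unit eigenvector for λ_1 ≈ 9.6056: v spans the null space of (Sigma - λ_1 I), whose rows are
  r_1 = (-0.6056, 2, 0),  r_2 = (2, -6.6056, 0),  r_3 = (0, 0, -0.6056).
  v is orthogonal to every row, so take v ∝ r_1 × r_3 = ((2)·(-0.6056) - (0)·(0), (0)·(0) - (-0.6056)·(-0.6056), (-0.6056)·(0) - (2)·(0)) ≈ (-1.2111, -0.3667, 0).
  Rescale (multiply by -1 so the first nonzero entry is positive): u = (1.2111, 0.3667, 0).
  ||u|| = √((1.2111)² + (0.3667)² + (0)²) = √(1.6012) ≈ 1.2654,  v_1 = u/||u|| ≈ (0.9571, 0.2898, 0) (||v_1|| = 1).

λ_1 = 9.6056,  λ_2 = 9,  λ_3 = 2.3944;  v_1 ≈ (0.9571, 0.2898, 0)


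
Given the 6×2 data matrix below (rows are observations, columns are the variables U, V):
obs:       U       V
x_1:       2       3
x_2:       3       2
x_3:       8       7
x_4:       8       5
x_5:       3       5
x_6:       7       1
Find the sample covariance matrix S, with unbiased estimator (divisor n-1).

Step 1 — column means:
  mean(U) = (2 + 3 + 8 + 8 + 3 + 7) / 6 = 31/6 = 5.1667
  mean(V) = (3 + 2 + 7 + 5 + 5 + 1) / 6 = 23/6 = 3.8333

Step 2 — sample covariance S[i,j] = (1/(n-1)) · Σ_k (x_{k,i} - mean_i) · (x_{k,j} - mean_j), with n-1 = 5.
  S[U,U] = ((-3.1667)·(-3.1667) + (-2.1667)·(-2.1667) + (2.8333)·(2.8333) + (2.8333)·(2.8333) + (-2.1667)·(-2.1667) + (1.8333)·(1.8333)) / 5 = 38.8333/5 = 7.7667
  S[U,V] = ((-3.1667)·(-0.8333) + (-2.1667)·(-1.8333) + (2.8333)·(3.1667) + (2.8333)·(1.1667) + (-2.1667)·(1.1667) + (1.8333)·(-2.8333)) / 5 = 11.1667/5 = 2.2333
  S[V,V] = ((-0.8333)·(-0.8333) + (-1.8333)·(-1.8333) + (3.1667)·(3.1667) + (1.1667)·(1.1667) + (1.1667)·(1.1667) + (-2.8333)·(-2.8333)) / 5 = 24.8333/5 = 4.9667

S is symmetric (S[j,i] = S[i,j]). Assembling:

S = [[7.7667, 2.2333],
 [2.2333, 4.9667]]


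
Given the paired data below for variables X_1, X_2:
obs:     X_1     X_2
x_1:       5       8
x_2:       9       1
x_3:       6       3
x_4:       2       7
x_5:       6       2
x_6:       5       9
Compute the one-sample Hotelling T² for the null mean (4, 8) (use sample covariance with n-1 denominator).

Step 1 — sample mean vector:
  mean(X_1) = (5 + 9 + 6 + 2 + 6 + 5) / 6 = 33/6 = 5.5
  mean(X_2) = (8 + 1 + 3 + 7 + 2 + 9) / 6 = 30/6 = 5
  x̄ = (5.5, 5),  deviation x̄ - mu_0 = (5.5, 5) - (4, 8) = (1.5, -3).

Step 2 — sample covariance matrix, S[i,j] = (1/(n-1)) · Σ_k (x_{k,i} - mean_i) · (x_{k,j} - mean_j), divisor n-1 = 5:
  S[X_1,X_1] = ((-0.5)·(-0.5) + (3.5)·(3.5) + (0.5)·(0.5) + (-3.5)·(-3.5) + (0.5)·(0.5) + (-0.5)·(-0.5)) / 5 = 25.5/5 = 5.1
  S[X_1,X_2] = ((-0.5)·(3) + (3.5)·(-4) + (0.5)·(-2) + (-3.5)·(2) + (0.5)·(-3) + (-0.5)·(4)) / 5 = -27/5 = -5.4
  S[X_2,X_2] = ((3)·(3) + (-4)·(-4) + (-2)·(-2) + (2)·(2) + (-3)·(-3) + (4)·(4)) / 5 = 58/5 = 11.6
  S = [[5.1, -5.4],
 [-5.4, 11.6]].

Step 3 — invert S. det(S) = 5.1·11.6 - (-5.4)² = 30.
  S^{-1} = (1/det) · [[d, -b], [-b, a]] = [[0.3867, 0.18],
 [0.18, 0.17]].

Step 4 — quadratic form (x̄ - mu_0)^T · S^{-1} · (x̄ - mu_0):
  S^{-1} · (x̄ - mu_0) = (0.04, -0.24),
  (x̄ - mu_0)^T · [...] = (1.5)·(0.04) + (-3)·(-0.24) = 0.78.

Step 5 — scale by n: T² = 6 · 0.78 = 4.68.

T² ≈ 4.68


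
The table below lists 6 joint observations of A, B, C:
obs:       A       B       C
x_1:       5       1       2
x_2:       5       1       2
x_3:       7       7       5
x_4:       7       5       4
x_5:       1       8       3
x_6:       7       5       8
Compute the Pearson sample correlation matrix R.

Step 1 — column means:
  mean(A) = (5 + 5 + 7 + 7 + 1 + 7) / 6 = 32/6 = 5.3333
  mean(B) = (1 + 1 + 7 + 5 + 8 + 5) / 6 = 27/6 = 4.5
  mean(C) = (2 + 2 + 5 + 4 + 3 + 8) / 6 = 24/6 = 4

Step 2 — sample variances and covariances s[i,j] = (1/(n-1)) · Σ_k (x_{k,i} - mean_i) · (x_{k,j} - mean_j), with n-1 = 5:
  s[A,A] = ((-0.3333)·(-0.3333) + (-0.3333)·(-0.3333) + (1.6667)·(1.6667) + (1.6667)·(1.6667) + (-4.3333)·(-4.3333) + (1.6667)·(1.6667)) / 5 = 27.3333/5 = 5.4667
  s[A,B] = ((-0.3333)·(-3.5) + (-0.3333)·(-3.5) + (1.6667)·(2.5) + (1.6667)·(0.5) + (-4.3333)·(3.5) + (1.6667)·(0.5)) / 5 = -7/5 = -1.4
  s[A,C] = ((-0.3333)·(-2) + (-0.3333)·(-2) + (1.6667)·(1) + (1.6667)·(0) + (-4.3333)·(-1) + (1.6667)·(4)) / 5 = 14/5 = 2.8
  s[B,B] = ((-3.5)·(-3.5) + (-3.5)·(-3.5) + (2.5)·(2.5) + (0.5)·(0.5) + (3.5)·(3.5) + (0.5)·(0.5)) / 5 = 43.5/5 = 8.7
  s[B,C] = ((-3.5)·(-2) + (-3.5)·(-2) + (2.5)·(1) + (0.5)·(0) + (3.5)·(-1) + (0.5)·(4)) / 5 = 15/5 = 3
  s[C,C] = ((-2)·(-2) + (-2)·(-2) + (1)·(1) + (0)·(0) + (-1)·(-1) + (4)·(4)) / 5 = 26/5 = 5.2
  Sample standard deviations s_i = √(s[i,i]):
  s(A) = √(5.4667) = 2.3381
  s(B) = √(8.7) = 2.9496
  s(C) = √(5.2) = 2.2804

Step 3 — r_{ij} = s_{ij} / (s_i · s_j):
  r[A,A] = 1 (diagonal).
  r[A,B] = -1.4 / (2.3381 · 2.9496) = -1.4 / 6.8964 = -0.203
  r[A,C] = 2.8 / (2.3381 · 2.2804) = 2.8 / 5.3317 = 0.5252
  r[B,B] = 1 (diagonal).
  r[B,C] = 3 / (2.9496 · 2.2804) = 3 / 6.7261 = 0.446
  r[C,C] = 1 (diagonal).

R is symmetric with unit diagonal. Assembling:

R = [[1, -0.203, 0.5252],
 [-0.203, 1, 0.446],
 [0.5252, 0.446, 1]]
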